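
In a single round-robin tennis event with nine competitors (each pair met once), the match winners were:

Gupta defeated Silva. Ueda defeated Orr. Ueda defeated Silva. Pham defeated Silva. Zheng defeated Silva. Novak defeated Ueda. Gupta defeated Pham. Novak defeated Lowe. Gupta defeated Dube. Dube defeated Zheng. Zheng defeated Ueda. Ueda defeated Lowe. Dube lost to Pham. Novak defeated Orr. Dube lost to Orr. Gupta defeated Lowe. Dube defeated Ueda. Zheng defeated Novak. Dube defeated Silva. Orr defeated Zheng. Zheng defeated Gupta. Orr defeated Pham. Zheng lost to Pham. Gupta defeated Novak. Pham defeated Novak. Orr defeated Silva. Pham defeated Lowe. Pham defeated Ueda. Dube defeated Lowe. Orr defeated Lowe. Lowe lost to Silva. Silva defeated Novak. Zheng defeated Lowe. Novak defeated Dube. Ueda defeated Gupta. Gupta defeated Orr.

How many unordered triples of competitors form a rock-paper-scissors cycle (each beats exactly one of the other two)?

15

Win totals: Pham 6, Orr 5, Silva 2, Ueda 4, Novak 4, Lowe 0, Gupta 6, Dube 4, Zheng 5.
A competitor with w wins dominates both others in C(w,2) triples; summing gives 15 + 10 + 1 + 6 + 6 + 0 + 15 + 6 + 10 = 69 transitive triples.
Total triples C(9,3) = 84, so cyclic triples = 84 − 69 = 15.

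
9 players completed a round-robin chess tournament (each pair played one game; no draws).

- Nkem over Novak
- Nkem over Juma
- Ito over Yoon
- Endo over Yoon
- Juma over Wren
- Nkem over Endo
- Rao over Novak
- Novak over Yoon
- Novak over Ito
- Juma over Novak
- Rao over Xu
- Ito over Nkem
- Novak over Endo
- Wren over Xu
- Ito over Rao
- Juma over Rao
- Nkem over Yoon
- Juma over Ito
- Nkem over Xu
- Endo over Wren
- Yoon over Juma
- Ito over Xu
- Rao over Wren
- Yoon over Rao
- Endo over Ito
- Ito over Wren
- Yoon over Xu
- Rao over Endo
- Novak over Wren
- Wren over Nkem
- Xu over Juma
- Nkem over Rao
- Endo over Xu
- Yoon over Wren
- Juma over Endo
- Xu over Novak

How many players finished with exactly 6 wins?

Win totals: Wren 2, Xu 2, Ito 5, Yoon 4, Juma 5, Novak 4, Nkem 6, Endo 4, Rao 4.
Exactly 6: Nkem — 1 player.

1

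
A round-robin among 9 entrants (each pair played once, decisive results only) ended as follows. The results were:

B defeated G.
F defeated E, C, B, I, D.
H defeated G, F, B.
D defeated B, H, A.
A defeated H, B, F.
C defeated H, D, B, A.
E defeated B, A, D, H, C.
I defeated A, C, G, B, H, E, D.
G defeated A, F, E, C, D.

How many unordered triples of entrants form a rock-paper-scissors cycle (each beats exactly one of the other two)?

Win totals: A 3, B 1, C 4, D 3, E 5, F 5, G 5, H 3, I 7.
An entrant with w wins dominates both others in C(w,2) triples; summing gives 3 + 0 + 6 + 3 + 10 + 10 + 10 + 3 + 21 = 66 transitive triples.
Total triples C(9,3) = 84, so cyclic triples = 84 − 66 = 18.

18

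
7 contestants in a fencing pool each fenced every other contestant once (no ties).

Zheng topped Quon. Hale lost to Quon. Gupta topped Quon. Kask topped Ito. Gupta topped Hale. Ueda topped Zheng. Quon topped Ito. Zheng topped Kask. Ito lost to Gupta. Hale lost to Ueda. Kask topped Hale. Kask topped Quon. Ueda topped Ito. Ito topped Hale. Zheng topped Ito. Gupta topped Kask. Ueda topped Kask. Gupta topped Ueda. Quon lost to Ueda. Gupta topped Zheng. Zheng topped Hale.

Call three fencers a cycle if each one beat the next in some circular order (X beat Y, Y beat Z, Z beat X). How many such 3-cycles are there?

Win totals: Ueda 5, Quon 2, Gupta 6, Ito 1, Kask 3, Zheng 4, Hale 0.
A fencer with w wins dominates both others in C(w,2) triples; summing gives 10 + 1 + 15 + 0 + 3 + 6 + 0 = 35 transitive triples.
Total triples C(7,3) = 35, so cyclic triples = 35 − 35 = 0.

0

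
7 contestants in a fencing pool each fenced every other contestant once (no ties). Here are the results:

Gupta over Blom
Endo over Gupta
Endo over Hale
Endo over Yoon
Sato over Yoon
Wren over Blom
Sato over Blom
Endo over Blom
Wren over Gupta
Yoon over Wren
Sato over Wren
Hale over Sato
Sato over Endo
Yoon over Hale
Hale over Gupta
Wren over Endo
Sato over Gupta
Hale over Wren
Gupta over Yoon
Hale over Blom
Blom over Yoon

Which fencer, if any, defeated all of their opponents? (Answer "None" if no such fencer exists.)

None

Highest win total is Sato with 5 (out of 6 possible).
Sato lost to Hale, so no fencer went undefeated.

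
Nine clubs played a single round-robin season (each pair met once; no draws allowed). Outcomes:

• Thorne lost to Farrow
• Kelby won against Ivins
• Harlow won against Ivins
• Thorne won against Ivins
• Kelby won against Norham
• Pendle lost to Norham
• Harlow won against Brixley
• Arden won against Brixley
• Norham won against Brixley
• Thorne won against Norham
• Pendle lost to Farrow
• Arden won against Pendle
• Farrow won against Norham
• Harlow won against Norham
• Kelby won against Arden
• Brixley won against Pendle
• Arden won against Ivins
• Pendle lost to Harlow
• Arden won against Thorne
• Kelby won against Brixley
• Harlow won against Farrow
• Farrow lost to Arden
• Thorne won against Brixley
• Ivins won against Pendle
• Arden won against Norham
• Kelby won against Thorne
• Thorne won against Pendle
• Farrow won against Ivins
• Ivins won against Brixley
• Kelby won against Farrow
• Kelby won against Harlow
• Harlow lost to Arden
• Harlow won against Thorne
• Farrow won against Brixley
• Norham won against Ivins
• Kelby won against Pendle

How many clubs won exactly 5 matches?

Win totals: Ivins 2, Thorne 4, Brixley 1, Harlow 6, Kelby 8, Arden 7, Pendle 0, Farrow 5, Norham 3.
Exactly 5: Farrow — 1 club.

1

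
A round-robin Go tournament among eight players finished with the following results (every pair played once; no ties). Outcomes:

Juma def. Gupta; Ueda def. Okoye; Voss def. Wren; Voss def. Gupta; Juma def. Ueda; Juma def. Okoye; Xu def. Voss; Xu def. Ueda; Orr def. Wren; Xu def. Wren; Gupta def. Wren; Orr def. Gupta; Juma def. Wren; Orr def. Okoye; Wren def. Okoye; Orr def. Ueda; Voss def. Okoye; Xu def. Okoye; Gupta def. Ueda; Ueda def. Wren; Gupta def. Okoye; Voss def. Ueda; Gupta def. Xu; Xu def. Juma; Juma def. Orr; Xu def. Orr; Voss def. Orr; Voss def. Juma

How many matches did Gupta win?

Gupta's results: beat Ueda, Okoye, Xu, Wren; lost to Voss, Orr, Juma.
That is 4 wins.

4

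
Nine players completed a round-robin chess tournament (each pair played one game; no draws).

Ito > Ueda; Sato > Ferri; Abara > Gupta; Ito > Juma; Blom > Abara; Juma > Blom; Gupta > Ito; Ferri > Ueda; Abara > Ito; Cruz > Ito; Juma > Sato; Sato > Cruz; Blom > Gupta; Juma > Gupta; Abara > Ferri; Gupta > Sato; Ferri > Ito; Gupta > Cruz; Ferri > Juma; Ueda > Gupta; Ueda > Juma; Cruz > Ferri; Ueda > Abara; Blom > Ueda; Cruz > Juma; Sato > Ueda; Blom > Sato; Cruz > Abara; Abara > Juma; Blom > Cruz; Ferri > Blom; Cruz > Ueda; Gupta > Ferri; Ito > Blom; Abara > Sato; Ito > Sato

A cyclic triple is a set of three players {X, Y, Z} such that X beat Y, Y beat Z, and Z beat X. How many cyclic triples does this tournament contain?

Win totals: Blom 5, Abara 5, Sato 3, Ferri 4, Gupta 4, Ueda 3, Juma 3, Ito 4, Cruz 5.
A player with w wins dominates both others in C(w,2) triples; summing gives 10 + 10 + 3 + 6 + 6 + 3 + 3 + 6 + 10 = 57 transitive triples.
Total triples C(9,3) = 84, so cyclic triples = 84 − 57 = 27.

27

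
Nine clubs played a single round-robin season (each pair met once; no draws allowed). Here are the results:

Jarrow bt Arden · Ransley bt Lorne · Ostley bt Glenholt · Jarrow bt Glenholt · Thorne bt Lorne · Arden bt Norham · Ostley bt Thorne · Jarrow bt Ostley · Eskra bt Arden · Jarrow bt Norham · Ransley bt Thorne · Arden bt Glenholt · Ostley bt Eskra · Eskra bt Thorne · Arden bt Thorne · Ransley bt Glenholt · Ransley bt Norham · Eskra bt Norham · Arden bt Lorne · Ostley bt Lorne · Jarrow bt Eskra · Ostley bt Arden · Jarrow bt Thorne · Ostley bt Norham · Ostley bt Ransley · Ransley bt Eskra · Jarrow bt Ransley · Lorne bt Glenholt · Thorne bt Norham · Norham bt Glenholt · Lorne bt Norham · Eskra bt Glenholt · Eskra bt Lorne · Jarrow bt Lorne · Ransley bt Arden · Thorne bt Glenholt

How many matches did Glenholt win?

Glenholt's results: beat no one; lost to Jarrow, Arden, Lorne, Norham, Ostley, Ransley, Thorne, Eskra.
That is 0 wins.

0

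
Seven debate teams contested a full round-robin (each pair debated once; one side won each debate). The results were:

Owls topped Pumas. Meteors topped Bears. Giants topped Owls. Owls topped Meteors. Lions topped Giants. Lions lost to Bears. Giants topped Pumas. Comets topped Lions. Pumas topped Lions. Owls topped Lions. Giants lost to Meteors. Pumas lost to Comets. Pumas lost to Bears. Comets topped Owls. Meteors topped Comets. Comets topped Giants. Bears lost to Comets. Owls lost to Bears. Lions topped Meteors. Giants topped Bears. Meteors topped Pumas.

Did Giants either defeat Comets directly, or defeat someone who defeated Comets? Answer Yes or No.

No

Giants did not beat Comets directly.
Giants beat Pumas, Bears, Owls, but each of them lost to Comets. No two-step path.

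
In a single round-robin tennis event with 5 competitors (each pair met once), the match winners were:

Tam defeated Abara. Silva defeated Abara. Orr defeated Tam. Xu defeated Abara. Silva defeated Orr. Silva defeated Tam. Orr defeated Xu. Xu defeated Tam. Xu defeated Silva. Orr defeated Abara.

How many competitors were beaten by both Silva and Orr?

Silva beat: Tam, Orr, Abara.
Orr beat: Xu, Tam, Abara.
Both beat: Tam, Abara — 2.

2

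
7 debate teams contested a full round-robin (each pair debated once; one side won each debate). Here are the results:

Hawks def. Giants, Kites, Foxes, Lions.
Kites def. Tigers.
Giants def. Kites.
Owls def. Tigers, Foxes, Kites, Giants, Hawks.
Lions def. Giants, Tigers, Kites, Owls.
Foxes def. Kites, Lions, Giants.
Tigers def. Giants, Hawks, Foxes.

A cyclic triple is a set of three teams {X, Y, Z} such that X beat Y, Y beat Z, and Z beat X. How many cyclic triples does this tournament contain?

7

Win totals: Lions 4, Owls 5, Tigers 3, Hawks 4, Giants 1, Foxes 3, Kites 1.
A team with w wins dominates both others in C(w,2) triples; summing gives 6 + 10 + 3 + 6 + 0 + 3 + 0 = 28 transitive triples.
Total triples C(7,3) = 35, so cyclic triples = 35 − 28 = 7.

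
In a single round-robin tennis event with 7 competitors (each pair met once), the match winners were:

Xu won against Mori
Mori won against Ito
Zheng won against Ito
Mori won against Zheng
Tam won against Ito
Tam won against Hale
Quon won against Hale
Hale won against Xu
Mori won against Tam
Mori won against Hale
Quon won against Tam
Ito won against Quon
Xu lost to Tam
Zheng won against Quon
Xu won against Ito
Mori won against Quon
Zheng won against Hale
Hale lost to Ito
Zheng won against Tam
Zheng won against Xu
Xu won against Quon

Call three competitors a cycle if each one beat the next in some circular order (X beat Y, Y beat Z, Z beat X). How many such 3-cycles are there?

Win totals: Xu 3, Mori 5, Ito 2, Tam 3, Zheng 5, Hale 1, Quon 2.
A competitor with w wins dominates both others in C(w,2) triples; summing gives 3 + 10 + 1 + 3 + 10 + 0 + 1 = 28 transitive triples.
Total triples C(7,3) = 35, so cyclic triples = 35 − 28 = 7.

7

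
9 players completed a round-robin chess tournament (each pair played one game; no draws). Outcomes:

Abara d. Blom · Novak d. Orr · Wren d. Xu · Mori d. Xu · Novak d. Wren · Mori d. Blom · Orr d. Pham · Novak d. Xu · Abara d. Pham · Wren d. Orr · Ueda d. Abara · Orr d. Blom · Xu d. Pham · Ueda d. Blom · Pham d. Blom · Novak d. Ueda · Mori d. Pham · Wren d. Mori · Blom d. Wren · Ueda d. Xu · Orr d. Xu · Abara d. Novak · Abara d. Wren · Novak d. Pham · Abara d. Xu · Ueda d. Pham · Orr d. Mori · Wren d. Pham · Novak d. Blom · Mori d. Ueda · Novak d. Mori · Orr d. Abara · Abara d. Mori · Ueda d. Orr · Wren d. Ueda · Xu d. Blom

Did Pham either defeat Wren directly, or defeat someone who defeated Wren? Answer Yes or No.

Pham did not beat Wren directly.
Pham beat Blom. Of those, Blom beat Wren.

Yes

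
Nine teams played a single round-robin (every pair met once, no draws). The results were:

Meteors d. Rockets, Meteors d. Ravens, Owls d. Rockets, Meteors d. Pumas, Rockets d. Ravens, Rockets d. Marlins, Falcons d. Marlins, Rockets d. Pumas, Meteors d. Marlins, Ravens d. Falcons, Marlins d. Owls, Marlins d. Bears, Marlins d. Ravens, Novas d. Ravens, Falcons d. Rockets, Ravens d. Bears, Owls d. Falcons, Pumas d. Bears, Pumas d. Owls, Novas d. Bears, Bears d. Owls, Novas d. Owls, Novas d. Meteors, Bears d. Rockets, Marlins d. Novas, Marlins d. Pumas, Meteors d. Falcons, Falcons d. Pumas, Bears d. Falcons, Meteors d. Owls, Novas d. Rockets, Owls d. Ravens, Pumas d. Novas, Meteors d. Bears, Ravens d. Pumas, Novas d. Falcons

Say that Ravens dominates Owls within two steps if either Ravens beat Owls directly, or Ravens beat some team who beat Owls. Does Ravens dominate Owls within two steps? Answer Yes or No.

Yes

Ravens did not beat Owls directly.
Ravens beat Bears, Pumas, Falcons. Of those, Bears beat Owls.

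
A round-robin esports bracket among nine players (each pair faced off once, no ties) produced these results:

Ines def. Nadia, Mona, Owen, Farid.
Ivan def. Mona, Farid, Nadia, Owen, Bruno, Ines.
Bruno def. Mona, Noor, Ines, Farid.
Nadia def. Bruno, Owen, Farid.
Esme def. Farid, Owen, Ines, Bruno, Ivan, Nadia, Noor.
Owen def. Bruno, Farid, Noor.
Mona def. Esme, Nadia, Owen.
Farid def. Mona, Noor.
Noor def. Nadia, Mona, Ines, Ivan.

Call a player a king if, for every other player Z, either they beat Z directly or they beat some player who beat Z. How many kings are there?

Bruno reaches everyone (king).
Esme reaches everyone (king).
Ivan reaches everyone (king).
Mona reaches everyone (king).
Nadia cannot reach Esme, Ivan in two steps.
Owen cannot reach Esme in two steps.
Ines cannot reach Ivan in two steps.
Farid cannot reach Bruno in two steps.
Noor reaches everyone (king).
Kings: Bruno, Esme, Ivan, Mona, Noor — 5.

5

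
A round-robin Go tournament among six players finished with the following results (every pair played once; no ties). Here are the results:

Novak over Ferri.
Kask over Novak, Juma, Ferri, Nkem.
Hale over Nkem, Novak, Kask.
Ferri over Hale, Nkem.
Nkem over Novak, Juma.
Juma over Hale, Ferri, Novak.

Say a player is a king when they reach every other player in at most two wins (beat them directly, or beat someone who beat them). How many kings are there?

4

Nkem cannot reach Kask in two steps.
Juma reaches everyone (king).
Hale reaches everyone (king).
Kask reaches everyone (king).
Novak cannot reach Juma, Kask in two steps.
Ferri reaches everyone (king).
Kings: Juma, Hale, Kask, Ferri — 4.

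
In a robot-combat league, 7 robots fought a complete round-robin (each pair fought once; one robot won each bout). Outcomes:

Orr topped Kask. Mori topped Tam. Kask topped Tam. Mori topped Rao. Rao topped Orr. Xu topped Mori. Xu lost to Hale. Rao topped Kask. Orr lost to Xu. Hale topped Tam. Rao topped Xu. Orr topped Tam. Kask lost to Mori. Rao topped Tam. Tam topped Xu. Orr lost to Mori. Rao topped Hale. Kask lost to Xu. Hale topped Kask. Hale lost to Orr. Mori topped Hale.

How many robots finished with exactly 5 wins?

Win totals: Mori 5, Rao 5, Kask 1, Xu 3, Hale 3, Tam 1, Orr 3.
Exactly 5: Mori, Rao — 2 robots.

2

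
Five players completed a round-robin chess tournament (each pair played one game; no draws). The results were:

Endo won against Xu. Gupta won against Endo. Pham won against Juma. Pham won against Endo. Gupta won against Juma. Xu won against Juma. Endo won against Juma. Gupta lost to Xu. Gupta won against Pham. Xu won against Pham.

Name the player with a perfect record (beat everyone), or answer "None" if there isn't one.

Highest win total is Xu with 3 (out of 4 possible).
Xu lost to Endo, so no player went undefeated.

None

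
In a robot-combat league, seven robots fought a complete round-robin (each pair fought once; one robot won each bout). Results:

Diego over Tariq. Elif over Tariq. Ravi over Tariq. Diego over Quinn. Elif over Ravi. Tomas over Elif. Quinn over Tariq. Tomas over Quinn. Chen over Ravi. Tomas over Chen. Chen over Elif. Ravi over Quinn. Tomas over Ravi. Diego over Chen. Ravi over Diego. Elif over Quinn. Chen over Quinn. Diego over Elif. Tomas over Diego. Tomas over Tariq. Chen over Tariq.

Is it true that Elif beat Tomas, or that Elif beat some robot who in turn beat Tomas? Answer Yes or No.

No

Elif did not beat Tomas directly.
Elif beat Quinn, Tariq, Ravi, but each of them lost to Tomas. No two-step path.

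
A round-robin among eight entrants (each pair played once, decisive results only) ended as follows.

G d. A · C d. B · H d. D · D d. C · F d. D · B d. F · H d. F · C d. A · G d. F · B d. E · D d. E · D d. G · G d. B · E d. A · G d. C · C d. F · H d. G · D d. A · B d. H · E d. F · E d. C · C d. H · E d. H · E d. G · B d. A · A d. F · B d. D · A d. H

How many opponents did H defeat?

3

H's results: beat D, F, G; lost to A, B, C, E.
That is 3 wins.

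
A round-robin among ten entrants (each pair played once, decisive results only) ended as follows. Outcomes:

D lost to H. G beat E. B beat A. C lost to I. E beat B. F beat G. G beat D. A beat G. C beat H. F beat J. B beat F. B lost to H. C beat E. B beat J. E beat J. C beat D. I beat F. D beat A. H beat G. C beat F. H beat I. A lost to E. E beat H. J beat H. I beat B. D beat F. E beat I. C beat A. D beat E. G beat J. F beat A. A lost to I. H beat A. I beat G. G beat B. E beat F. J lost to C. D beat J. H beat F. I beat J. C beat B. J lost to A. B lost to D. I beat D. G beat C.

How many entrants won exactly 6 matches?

2

Win totals: A 2, B 3, C 7, D 5, E 6, F 3, G 5, H 6, I 7, J 1.
Exactly 6: E, H — 2 entrants.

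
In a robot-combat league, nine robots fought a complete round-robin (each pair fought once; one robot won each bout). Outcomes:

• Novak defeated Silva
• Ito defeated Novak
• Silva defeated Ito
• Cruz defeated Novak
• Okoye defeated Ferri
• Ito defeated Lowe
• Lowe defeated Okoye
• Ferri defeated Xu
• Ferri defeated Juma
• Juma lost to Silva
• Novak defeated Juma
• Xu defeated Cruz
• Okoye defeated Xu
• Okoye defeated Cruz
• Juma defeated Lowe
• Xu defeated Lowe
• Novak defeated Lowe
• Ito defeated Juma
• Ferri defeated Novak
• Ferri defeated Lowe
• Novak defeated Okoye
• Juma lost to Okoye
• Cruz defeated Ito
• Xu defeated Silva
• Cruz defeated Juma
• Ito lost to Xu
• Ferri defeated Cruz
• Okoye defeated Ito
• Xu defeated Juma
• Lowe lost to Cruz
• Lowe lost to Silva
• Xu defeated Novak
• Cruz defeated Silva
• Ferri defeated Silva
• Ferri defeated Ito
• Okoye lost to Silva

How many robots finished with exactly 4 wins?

Win totals: Novak 4, Cruz 5, Ferri 7, Silva 4, Lowe 1, Juma 1, Okoye 5, Xu 6, Ito 3.
Exactly 4: Novak, Silva — 2 robots.

2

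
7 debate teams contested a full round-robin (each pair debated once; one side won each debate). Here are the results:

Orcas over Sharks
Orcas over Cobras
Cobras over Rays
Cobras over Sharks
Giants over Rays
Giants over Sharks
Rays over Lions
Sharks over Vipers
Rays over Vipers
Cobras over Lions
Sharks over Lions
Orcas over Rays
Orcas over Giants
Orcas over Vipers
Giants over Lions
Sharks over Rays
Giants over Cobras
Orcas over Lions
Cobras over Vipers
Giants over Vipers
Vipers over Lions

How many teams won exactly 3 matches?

1

Win totals: Rays 2, Cobras 4, Sharks 3, Lions 0, Orcas 6, Vipers 1, Giants 5.
Exactly 3: Sharks — 1 team.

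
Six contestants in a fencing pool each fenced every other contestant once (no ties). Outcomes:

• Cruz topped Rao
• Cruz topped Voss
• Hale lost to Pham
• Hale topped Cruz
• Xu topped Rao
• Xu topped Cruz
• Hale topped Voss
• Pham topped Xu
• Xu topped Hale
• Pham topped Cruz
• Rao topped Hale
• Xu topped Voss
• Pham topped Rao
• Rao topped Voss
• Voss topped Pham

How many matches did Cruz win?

Cruz's results: beat Voss, Rao; lost to Xu, Pham, Hale.
That is 2 wins.

2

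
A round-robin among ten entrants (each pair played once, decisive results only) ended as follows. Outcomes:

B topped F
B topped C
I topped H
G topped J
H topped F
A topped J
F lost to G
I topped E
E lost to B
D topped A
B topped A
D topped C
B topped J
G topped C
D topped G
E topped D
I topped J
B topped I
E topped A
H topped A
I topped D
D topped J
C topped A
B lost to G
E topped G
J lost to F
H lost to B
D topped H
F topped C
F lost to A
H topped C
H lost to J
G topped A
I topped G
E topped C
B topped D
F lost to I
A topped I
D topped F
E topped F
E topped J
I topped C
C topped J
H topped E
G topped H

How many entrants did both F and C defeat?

F beat: C, J.
C beat: A, J.
Both beat: J — 1.

1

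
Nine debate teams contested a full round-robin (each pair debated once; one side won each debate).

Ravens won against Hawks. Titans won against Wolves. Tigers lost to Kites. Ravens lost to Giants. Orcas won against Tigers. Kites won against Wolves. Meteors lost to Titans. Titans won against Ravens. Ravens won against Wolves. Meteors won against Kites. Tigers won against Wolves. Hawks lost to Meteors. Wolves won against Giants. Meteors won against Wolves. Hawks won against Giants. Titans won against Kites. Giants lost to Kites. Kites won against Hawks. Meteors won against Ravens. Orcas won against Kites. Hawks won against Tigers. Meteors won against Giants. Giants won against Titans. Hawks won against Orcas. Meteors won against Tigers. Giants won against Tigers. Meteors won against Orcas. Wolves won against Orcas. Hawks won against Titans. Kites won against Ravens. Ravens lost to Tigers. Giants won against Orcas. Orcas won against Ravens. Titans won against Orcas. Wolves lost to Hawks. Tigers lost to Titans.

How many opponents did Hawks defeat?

5

Hawks' results: beat Giants, Wolves, Orcas, Tigers, Titans; lost to Meteors, Kites, Ravens.
That is 5 wins.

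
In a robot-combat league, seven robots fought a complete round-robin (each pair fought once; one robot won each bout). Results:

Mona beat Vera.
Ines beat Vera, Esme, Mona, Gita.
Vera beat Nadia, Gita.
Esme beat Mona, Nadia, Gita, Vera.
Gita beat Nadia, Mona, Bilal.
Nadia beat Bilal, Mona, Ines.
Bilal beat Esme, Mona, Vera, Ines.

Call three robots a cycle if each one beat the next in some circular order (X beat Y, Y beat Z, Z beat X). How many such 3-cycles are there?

10

Win totals: Nadia 3, Ines 4, Esme 4, Bilal 4, Gita 3, Vera 2, Mona 1.
A robot with w wins dominates both others in C(w,2) triples; summing gives 3 + 6 + 6 + 6 + 3 + 1 + 0 = 25 transitive triples.
Total triples C(7,3) = 35, so cyclic triples = 35 − 25 = 10.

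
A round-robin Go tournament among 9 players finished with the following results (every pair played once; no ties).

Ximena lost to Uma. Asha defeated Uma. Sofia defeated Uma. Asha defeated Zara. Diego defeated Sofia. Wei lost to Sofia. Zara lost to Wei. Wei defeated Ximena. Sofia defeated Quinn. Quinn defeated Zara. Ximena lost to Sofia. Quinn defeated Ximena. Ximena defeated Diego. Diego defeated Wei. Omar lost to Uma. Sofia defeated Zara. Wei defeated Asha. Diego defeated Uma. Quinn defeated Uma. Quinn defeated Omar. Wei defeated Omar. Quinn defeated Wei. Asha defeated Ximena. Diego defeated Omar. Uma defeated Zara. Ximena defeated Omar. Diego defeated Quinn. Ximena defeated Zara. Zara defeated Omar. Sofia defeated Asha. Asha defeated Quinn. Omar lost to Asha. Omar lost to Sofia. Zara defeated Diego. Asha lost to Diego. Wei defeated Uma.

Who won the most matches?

Sofia

Win totals: Uma 3, Omar 0, Diego 6, Asha 5, Quinn 5, Sofia 7, Wei 5, Ximena 3, Zara 2.
Sofia leads with 7 wins (next highest: 6).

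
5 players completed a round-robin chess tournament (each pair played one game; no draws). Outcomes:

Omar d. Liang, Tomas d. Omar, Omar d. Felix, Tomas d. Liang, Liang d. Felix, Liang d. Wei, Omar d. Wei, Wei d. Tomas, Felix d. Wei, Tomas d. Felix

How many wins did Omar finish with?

Omar's results: beat Wei, Felix, Liang; lost to Tomas.
That is 3 wins.

3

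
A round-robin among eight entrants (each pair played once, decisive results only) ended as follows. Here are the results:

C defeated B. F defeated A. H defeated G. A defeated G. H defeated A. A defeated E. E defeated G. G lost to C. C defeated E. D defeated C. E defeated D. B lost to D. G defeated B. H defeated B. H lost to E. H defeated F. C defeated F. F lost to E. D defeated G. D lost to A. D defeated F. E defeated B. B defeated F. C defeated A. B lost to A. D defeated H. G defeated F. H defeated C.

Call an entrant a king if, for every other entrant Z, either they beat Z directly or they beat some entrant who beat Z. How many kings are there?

5

A reaches everyone (king).
B cannot reach C, D, E, G, H in two steps.
C reaches everyone (king).
D reaches everyone (king).
E reaches everyone (king).
F cannot reach C, H in two steps.
G cannot reach C, D, E, H in two steps.
H reaches everyone (king).
Kings: A, C, D, E, H — 5.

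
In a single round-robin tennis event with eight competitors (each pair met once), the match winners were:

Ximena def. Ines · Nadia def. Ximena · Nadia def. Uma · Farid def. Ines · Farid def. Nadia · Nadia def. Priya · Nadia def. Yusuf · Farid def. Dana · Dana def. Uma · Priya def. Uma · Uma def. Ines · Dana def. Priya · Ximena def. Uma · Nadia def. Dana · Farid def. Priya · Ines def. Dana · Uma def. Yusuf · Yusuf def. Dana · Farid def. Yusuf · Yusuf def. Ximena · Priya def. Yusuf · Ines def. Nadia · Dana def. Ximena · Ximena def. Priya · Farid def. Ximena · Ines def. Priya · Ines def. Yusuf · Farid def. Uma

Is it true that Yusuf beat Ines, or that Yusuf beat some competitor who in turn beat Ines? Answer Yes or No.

Yusuf did not beat Ines directly.
Yusuf beat Ximena, Dana. Of those, Ximena beat Ines.

Yes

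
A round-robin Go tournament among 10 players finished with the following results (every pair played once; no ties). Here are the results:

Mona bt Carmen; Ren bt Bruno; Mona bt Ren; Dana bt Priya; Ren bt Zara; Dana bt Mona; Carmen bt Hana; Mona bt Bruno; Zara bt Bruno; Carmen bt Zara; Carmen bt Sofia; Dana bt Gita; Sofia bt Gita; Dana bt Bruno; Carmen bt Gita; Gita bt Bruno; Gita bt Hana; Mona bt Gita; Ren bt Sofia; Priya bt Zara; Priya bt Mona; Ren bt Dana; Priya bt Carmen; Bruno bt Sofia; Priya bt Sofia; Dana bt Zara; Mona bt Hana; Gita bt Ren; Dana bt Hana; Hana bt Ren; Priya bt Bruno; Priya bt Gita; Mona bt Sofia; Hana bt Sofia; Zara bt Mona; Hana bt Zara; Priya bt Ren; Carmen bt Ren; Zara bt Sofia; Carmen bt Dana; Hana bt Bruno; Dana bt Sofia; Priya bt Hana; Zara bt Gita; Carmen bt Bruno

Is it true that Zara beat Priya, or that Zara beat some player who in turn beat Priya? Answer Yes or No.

No

Zara did not beat Priya directly.
Zara beat Bruno, Sofia, Mona, Gita, but each of them lost to Priya. No two-step path.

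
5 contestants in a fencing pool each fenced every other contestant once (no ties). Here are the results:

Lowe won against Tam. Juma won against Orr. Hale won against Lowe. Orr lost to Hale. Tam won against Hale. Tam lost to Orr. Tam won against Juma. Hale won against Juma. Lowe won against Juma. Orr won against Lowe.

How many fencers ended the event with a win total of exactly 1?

Win totals: Orr 2, Juma 1, Tam 2, Hale 3, Lowe 2.
Exactly 1: Juma — 1 fencer.

1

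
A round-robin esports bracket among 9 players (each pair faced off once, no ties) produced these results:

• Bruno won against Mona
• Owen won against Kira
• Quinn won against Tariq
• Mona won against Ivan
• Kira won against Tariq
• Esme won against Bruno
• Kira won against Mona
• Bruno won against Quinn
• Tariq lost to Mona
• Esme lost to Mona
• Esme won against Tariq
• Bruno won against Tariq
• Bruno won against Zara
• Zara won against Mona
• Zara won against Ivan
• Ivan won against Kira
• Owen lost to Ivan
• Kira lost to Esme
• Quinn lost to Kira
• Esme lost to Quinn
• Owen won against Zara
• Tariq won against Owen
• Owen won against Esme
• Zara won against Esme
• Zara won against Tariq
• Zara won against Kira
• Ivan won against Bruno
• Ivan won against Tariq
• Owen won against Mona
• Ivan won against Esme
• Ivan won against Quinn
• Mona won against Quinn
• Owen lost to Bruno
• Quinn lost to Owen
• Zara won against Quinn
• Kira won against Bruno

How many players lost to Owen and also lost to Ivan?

3

Owen beat: Esme, Quinn, Zara, Kira, Mona.
Ivan beat: Esme, Quinn, Tariq, Owen, Kira, Bruno.
Both beat: Esme, Quinn, Kira — 3.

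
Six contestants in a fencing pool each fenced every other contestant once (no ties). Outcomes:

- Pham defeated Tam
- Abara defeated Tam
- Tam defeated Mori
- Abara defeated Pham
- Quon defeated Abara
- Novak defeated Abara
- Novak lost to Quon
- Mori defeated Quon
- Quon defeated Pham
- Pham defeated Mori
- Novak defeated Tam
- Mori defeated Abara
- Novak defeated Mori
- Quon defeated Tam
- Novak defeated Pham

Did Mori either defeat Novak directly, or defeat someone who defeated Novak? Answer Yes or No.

Yes

Mori did not beat Novak directly.
Mori beat Quon, Abara. Of those, Quon beat Novak.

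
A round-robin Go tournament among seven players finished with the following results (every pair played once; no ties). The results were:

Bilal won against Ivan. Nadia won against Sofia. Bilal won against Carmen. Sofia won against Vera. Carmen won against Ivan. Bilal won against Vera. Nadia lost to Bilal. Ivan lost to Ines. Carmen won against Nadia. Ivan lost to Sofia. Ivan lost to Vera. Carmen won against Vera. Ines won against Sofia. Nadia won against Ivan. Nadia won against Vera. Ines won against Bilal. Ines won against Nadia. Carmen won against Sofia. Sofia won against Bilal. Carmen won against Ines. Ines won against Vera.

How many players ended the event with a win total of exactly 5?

2

Win totals: Carmen 5, Sofia 3, Ines 5, Nadia 3, Bilal 4, Vera 1, Ivan 0.
Exactly 5: Carmen, Ines — 2 players.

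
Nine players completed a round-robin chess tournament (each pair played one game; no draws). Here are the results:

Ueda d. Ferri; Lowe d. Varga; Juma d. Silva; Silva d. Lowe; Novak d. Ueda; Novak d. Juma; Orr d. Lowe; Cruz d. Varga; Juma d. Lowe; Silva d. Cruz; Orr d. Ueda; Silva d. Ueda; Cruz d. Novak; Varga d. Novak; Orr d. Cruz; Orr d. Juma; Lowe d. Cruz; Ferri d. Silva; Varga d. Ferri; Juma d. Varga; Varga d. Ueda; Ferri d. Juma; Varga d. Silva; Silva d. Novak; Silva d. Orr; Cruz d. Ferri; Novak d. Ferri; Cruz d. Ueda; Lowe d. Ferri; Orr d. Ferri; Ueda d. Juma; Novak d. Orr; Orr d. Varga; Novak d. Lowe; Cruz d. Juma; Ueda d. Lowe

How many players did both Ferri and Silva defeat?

0

Ferri beat: Juma, Silva.
Silva beat: Ueda, Orr, Novak, Lowe, Cruz.
No one was beaten by both.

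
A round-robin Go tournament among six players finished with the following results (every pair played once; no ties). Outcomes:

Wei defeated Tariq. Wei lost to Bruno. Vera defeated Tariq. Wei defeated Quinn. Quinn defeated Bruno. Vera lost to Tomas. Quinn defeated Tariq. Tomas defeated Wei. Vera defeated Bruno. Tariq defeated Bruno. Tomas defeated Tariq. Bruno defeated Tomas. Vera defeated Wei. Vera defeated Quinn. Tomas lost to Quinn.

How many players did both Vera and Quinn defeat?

Vera beat: Bruno, Quinn, Tariq, Wei.
Quinn beat: Bruno, Tariq, Tomas.
Both beat: Bruno, Tariq — 2.

2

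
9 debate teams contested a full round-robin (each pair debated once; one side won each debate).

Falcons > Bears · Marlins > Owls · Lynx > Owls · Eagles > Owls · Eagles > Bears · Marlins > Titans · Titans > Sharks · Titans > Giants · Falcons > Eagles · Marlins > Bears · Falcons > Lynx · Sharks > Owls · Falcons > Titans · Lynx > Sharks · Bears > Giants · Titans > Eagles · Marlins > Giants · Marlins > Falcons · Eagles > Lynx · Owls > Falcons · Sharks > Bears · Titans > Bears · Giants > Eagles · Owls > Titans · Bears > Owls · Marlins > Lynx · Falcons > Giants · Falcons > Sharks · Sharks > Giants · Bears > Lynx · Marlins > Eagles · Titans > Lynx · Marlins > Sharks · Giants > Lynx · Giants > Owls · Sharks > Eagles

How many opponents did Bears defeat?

Bears' results: beat Giants, Lynx, Owls; lost to Falcons, Titans, Sharks, Eagles, Marlins.
That is 3 wins.

3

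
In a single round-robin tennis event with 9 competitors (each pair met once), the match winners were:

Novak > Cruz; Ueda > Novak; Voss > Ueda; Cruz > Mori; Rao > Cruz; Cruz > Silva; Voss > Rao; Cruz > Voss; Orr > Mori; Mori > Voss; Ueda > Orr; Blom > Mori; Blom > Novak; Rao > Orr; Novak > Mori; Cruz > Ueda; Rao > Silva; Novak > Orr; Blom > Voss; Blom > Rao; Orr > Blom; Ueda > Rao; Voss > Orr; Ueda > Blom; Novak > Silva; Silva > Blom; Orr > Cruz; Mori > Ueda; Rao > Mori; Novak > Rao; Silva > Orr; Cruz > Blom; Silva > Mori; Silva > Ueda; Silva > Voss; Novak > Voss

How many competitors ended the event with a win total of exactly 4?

3

Win totals: Novak 6, Voss 3, Cruz 5, Blom 4, Ueda 4, Mori 2, Rao 4, Orr 3, Silva 5.
Exactly 4: Blom, Ueda, Rao — 3 competitors.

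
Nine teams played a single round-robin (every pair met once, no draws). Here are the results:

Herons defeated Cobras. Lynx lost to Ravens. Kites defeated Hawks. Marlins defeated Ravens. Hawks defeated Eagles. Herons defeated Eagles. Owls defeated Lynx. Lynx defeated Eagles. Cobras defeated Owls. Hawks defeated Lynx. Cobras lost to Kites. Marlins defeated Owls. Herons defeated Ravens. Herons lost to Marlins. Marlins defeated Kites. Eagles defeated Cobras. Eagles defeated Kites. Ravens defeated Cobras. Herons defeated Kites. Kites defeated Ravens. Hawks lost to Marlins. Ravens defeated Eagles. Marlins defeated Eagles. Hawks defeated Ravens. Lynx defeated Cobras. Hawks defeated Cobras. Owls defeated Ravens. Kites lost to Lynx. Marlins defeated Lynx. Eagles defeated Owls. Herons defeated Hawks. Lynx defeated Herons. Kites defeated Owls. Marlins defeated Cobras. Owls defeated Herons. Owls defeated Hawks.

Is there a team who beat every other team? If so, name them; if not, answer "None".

Marlins has 8 wins out of 8 opponents — a perfect record.

Marlins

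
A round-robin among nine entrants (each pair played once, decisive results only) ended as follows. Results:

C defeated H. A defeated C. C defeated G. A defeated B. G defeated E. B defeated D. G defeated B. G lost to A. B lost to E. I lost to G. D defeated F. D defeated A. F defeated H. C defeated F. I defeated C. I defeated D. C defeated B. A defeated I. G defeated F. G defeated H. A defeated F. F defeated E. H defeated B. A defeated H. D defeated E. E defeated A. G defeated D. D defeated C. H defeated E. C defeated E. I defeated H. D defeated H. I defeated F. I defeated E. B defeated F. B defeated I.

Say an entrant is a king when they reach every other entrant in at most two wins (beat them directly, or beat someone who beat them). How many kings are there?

A reaches everyone (king).
B cannot reach G in two steps.
C reaches everyone (king).
D reaches everyone (king).
E reaches everyone (king).
F cannot reach C, D, G, I in two steps.
G reaches everyone (king).
H cannot reach C, G in two steps.
I reaches everyone (king).
Kings: A, C, D, E, G, I — 6.

6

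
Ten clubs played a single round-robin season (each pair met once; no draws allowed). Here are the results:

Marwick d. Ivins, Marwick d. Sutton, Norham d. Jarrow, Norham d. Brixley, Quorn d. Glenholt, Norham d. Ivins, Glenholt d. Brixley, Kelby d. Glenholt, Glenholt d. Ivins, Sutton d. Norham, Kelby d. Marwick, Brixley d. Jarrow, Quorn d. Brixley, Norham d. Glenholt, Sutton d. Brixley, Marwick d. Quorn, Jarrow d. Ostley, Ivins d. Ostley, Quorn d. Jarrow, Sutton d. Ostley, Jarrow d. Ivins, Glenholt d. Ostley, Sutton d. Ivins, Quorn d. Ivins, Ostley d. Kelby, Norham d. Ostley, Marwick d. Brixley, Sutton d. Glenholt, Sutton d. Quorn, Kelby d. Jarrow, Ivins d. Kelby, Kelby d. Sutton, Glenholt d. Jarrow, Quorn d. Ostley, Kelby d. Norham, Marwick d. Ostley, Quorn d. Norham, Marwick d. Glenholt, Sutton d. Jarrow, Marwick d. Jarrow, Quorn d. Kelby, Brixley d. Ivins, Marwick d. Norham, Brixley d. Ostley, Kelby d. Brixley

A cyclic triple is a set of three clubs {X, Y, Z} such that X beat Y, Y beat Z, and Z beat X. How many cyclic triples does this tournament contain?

14

Win totals: Brixley 3, Kelby 6, Glenholt 4, Ivins 2, Ostley 1, Jarrow 2, Quorn 7, Marwick 8, Norham 5, Sutton 7.
A club with w wins dominates both others in C(w,2) triples; summing gives 3 + 15 + 6 + 1 + 0 + 1 + 21 + 28 + 10 + 21 = 106 transitive triples.
Total triples C(10,3) = 120, so cyclic triples = 120 − 106 = 14.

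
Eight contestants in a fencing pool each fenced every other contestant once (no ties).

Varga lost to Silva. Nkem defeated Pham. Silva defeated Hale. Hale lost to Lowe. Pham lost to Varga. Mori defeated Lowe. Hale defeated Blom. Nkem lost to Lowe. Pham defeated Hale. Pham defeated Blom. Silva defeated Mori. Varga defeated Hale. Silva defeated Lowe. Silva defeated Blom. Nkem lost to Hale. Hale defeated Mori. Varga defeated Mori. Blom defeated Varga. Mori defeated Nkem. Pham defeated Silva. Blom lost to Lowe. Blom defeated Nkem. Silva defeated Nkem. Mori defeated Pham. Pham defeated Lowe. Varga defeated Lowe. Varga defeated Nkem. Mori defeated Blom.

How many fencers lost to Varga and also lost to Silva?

Varga beat: Pham, Hale, Lowe, Mori, Nkem.
Silva beat: Blom, Hale, Lowe, Varga, Mori, Nkem.
Both beat: Hale, Lowe, Mori, Nkem — 4.

4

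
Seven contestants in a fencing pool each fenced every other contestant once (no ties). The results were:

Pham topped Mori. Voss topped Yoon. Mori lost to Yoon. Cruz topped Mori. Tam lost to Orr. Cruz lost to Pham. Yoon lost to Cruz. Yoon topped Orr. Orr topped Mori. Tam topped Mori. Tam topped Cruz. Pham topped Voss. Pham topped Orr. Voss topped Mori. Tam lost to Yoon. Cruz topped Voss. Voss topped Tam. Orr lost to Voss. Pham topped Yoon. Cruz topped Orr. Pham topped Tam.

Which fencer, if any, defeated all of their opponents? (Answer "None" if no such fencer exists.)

Pham has 6 wins out of 6 opponents — a perfect record.

Pham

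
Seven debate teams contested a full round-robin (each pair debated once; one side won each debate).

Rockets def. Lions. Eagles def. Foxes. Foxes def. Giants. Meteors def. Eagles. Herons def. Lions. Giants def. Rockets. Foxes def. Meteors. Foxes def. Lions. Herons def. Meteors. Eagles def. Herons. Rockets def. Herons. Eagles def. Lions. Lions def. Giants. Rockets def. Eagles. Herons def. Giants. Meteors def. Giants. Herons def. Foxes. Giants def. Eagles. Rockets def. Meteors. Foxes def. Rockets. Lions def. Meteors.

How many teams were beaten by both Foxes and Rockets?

Foxes beat: Lions, Meteors, Rockets, Giants.
Rockets beat: Eagles, Lions, Meteors, Herons.
Both beat: Lions, Meteors — 2.

2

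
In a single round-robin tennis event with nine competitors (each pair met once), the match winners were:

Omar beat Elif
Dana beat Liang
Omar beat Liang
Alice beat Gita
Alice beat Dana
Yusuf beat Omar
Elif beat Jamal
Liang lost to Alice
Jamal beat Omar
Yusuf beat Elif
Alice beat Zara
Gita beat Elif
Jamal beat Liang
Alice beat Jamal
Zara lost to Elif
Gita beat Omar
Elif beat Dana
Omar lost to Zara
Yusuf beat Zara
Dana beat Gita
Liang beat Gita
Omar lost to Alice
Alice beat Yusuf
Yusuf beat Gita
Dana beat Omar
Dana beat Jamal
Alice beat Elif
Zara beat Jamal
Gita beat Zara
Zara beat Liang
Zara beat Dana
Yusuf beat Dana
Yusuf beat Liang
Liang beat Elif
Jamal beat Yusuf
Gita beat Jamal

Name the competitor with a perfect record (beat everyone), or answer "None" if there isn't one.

Alice has 8 wins out of 8 opponents — a perfect record.

Alice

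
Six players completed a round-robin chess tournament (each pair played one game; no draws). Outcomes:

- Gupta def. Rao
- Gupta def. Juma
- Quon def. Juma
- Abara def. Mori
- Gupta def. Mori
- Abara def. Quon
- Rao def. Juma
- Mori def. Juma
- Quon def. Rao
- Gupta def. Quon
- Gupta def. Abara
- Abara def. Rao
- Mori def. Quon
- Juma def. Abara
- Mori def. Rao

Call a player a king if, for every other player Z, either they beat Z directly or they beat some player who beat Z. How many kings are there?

Rao cannot reach Quon, Mori, Gupta in two steps.
Quon cannot reach Mori, Gupta in two steps.
Abara cannot reach Gupta in two steps.
Mori cannot reach Gupta in two steps.
Gupta reaches everyone (king).
Juma cannot reach Gupta in two steps.
Kings: Gupta — 1.

1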